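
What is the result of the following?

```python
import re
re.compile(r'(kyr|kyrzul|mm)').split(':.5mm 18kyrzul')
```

[':.5', 'mm', ' 18', 'kyr', 'zul']

The regex engine tests alternatives in the order written; an earlier branch that matches wins even if a later one would match more.
Matches to split on: at [3:5] → 'mm'; at [8:11] → 'kyr'.
`re.split` interleaves the captured-group text with the surrounding fragments.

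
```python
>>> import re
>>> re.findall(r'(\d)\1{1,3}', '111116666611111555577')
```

After group 1 captures some text, `\1` only succeeds where that same text appears again.
Because there's exactly one group, `findall` drops the full match and keeps group 1 from each hit.

['1', '6', '1', '5', '7']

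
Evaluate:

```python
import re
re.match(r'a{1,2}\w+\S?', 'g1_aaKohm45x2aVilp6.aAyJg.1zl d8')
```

Pattern: 1 to 2 of a literal 'a'; then one or more of a word character, then optionally a non-whitespace character.
`match` is anchored at position 0; if the pattern doesn't fit there, it returns None.
Here the pattern fails at index 0, so the call returns None.

None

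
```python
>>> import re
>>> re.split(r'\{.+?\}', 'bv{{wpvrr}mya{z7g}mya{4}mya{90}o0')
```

['bv', 'mya', 'mya', 'mya', 'o0']

A `+?`/`*?`/`{m,n}?` starts at its minimum and grows only as far as needed for what follows to match.
Matches to split on: at [2:10] → '{{wpvrr}'; at [13:18] → '{z7g}'; at [21:24] → '{4}'; at [27:31] → '{90}'.
`split` removes every match and returns the 5 fragments in between.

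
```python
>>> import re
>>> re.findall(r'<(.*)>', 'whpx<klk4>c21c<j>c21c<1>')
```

['klk4>c21c<j>c21c<1']

Because there's exactly one group, `findall` drops the full match and keeps group 1 from the one hit.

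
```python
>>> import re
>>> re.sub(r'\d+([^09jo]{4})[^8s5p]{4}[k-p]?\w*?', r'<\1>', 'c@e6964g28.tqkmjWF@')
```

'c@e<g28.>jWF@'

This matches one or more of a digit; then exactly 4 of any character except [09jo] (captured); then exactly 4 of any character except [8s5p], then optionally a character in [k-p], then zero or more of a word character (lazy).
Lazy quantifiers expand one character at a time until the remainder of the pattern can match.
Matches: at [3:15] → '6964g28.tqkm'.
Each match is replaced using the text its own group 1 captured.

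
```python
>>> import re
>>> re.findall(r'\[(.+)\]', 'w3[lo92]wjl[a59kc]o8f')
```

['lo92]wjl[a59kc']

Scanning left to right: at [2:18] match '[lo92]wjl[a59kc]', group 1 = 'lo92]wjl[a59kc'.
`findall` collects group 1 from the one match (1 total).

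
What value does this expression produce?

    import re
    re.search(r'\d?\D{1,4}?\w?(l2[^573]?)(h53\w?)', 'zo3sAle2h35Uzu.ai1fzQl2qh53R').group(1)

The match spans [17:28] → '1fzQl2qh53R'.
Captured: group 1 = 'l2q', group 2 = 'h53R'.

'l2q'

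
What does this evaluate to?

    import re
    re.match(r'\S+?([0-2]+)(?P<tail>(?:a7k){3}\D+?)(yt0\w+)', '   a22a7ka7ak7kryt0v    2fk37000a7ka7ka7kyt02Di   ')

None

Pattern: one or more of a non-whitespace character (lazy); then one or more of a character in [0-2] (captured); then the literal 'a7k' repeated 3 times, then one or more of a non-digit (lazy) (captured as 'tail'); then the literal 'yt0', then one or more of a word character (captured).
`match` is anchored at position 0; if the pattern doesn't fit there, it returns None.
Here the pattern fails at index 0, so the call returns None.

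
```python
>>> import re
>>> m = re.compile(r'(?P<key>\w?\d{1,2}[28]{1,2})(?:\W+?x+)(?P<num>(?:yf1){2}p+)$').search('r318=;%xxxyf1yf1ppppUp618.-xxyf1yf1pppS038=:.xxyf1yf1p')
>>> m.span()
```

(38, 54)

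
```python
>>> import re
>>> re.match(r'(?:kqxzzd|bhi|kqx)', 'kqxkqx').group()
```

`match` is anchored at position 0; if the pattern doesn't fit there, it returns None.
The match spans [0:3] → 'kqx'.

'kqx'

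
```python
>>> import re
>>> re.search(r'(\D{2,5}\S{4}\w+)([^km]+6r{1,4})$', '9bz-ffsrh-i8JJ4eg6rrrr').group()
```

'bz-ffsrh-i8JJ4eg6rrrr'

Pattern: 2 to 5 of a non-digit, then exactly 4 of a non-whitespace character, then one or more of a word character (captured); then one or more of any character except [km], then the literal '6', then 1 to 4 of a literal 'r' (captured); then anchored at the end.
The match spans [1:22] → 'bz-ffsrh-i8JJ4eg6rrrr'.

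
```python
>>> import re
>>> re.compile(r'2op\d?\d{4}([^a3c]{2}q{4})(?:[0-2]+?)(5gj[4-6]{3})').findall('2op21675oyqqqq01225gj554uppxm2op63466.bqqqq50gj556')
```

Pattern: the literal '2op', then optionally a digit; then exactly 4 of a digit; then exactly 2 of any character except [a3c], then exactly 4 of a literal 'q' (captured); then one or more of a character in [0-2] (lazy) (non-capturing group); then the literal '5gj', then exactly 3 of a character in [4-6] (captured).
Walking the string: at [0:24] match '2op21675oyqqqq01225gj554', groups = ('oyqqqq', '5gj554').
With 2 capturing groups, `findall` returns a 2-tuple per match.

[('oyqqqq', '5gj554')]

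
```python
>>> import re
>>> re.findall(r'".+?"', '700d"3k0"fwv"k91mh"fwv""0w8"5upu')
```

['"3k0"', '"k91mh"', '""0w8"']

Lazy quantifiers expand one character at a time until the remainder of the pattern can match.
Since nothing is captured, `findall` lists the 3 matched substrings directly.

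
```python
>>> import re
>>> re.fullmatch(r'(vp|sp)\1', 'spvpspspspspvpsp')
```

The backreference `\1` re-matches whatever the first group consumed, character for character.
For `fullmatch`, every character of the input must be accounted for by the pattern.
Here the string isn't matched end-to-end, so the call returns None.

None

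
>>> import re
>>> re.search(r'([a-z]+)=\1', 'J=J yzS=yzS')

After group 1 captures some text, `\1` only succeeds where that same text appears again.
Here the pattern never matches, so the call returns None.

None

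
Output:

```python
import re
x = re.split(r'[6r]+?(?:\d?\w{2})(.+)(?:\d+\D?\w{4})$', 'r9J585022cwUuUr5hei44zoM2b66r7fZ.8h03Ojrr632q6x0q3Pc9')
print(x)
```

Pattern: one or more of one of [6r] (lazy); then optionally a digit, then exactly 2 of a word character (non-capturing group); then one or more of any character (captured); then one or more of a digit, then optionally a non-digit, then exactly 4 of a word character (non-capturing group); then anchored at the end.
Matches to split on: at [0:53] → 'r9J585022cwUuUr5hei44zoM2b66r7fZ.8h03Ojrr632q6x0q3Pc9'.
The group in the pattern means `split` returns the separators' captures alongside the pieces.

['', '85022cwUuUr5hei44zoM2b66r7fZ.8h03Ojrr632q6x', '']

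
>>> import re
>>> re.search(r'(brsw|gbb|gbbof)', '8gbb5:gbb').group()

'gbb'

`re.search` scans for the first position where the pattern succeeds.
The match spans [1:4] → 'gbb'.
Captured: group 1 = 'gbb'.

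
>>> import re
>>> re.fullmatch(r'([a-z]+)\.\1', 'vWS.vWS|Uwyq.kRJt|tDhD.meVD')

`\1` has to match the exact text group 1 already captured.
`re.fullmatch` requires the pattern to consume the entire string.
Here the pattern can't cover the whole string, so the call returns None.

None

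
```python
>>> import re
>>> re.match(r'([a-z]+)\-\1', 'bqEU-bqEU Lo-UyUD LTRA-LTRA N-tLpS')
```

None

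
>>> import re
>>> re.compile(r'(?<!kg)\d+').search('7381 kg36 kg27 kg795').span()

(0, 4)

The negative lookahead/lookbehind blocks any match where the forbidden context is present.
The match spans [0:4] → '7381'.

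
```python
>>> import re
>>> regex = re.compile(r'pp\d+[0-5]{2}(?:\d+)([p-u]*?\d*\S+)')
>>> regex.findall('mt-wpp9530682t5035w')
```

['t5035w']

With a single group, `findall` returns only what that group captured — 1 item.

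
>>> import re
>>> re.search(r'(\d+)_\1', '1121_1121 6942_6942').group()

'1121_1121'

`\1` is not a pattern — it's the concrete string captured by group 1, re-applied verbatim.
`re.search` scans for the first position where the pattern succeeds.
The match spans [0:9] → '1121_1121'.
Captured: group 1 = '1121'.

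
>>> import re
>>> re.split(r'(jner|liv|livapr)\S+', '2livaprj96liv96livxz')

Branches in `(...|...)` are attempted left-to-right; the first branch that allows the whole pattern to succeed is taken.
With a capturing group present, the delimiter's captured portion is kept in the result list.

['2', 'liv', '']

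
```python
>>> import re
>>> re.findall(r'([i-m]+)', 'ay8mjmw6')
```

['mjm']

Pattern: one or more of a character in [i-m] (captured).
Scanning left to right: at [3:6] match 'mjm', group 1 = 'mjm'.
`findall` collects group 1 from the one match (1 total).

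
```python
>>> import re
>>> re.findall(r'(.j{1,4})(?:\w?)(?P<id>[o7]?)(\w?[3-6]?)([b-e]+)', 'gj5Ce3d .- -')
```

[('gj', '', 'C', 'e')]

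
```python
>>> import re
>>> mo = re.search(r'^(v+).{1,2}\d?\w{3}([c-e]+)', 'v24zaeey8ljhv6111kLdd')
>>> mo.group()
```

'v24zaee'

Pattern: anchored at the start of the string; then one or more of a literal 'v' (captured); then 1 to 2 of any character, then optionally a digit; then exactly 3 of a word character; then one or more of a character in [c-e] (captured).
Unlike `match`, `search` isn't anchored — it looks for the pattern anywhere in the string.
The match spans [0:7] → 'v24zaee'.
Captured: group 1 = 'v', group 2 = 'e'.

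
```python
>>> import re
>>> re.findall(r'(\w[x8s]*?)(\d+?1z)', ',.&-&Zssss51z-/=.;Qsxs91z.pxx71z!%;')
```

[('Zssss', '51z'), ('Qsxs', '91z'), ('pxx', '71z')]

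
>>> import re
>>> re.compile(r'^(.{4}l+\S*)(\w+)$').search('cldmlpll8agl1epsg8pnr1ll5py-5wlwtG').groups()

The match spans [0:34] → 'cldmlpll8agl1epsg8pnr1ll5py-5wlwtG'.
Captured: group 1 = 'cldmlpll8agl1epsg8pnr1ll5py-5wlwt', group 2 = 'G'.

('cldmlpll8agl1epsg8pnr1ll5py-5wlwt', 'G')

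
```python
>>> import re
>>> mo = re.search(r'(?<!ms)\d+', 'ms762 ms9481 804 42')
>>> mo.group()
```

'62'

The negative lookahead/lookbehind blocks any match where the forbidden context is present.
The match spans [3:5] → '62'.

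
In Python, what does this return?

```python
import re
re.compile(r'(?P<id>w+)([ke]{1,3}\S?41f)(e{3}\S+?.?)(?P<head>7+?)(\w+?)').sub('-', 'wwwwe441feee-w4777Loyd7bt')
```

'-7Loyd7bt'

This matches one or more of a literal 'w' (captured as 'id'); then 1 to 3 of one of [ke], then optionally a non-whitespace character, then the literal '41f' (captured); then exactly 3 of a literal 'e', then one or more of a non-whitespace character (lazy), then optionally any character (captured); then one or more of a literal '7' (lazy) (captured as 'head'); then one or more of a word character (lazy) (captured).
Matches: at [0:17] → 'wwwwe441feee-w477'.
Every occurrence is swapped for '-'.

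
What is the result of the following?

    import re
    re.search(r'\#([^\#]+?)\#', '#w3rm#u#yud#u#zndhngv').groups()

The match spans [0:6] → '#w3rm#'.
Captured: group 1 = 'w3rm'.

('w3rm',)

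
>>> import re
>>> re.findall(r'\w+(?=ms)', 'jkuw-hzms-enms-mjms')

The positive lookaround only admits positions where the adjacent text matches; those characters stay outside the span.
Scanning left to right: at [5:7] → 'hz'; at [10:12] → 'en'; at [15:17] → 'mj'.
No capturing groups, so `findall` returns the 3 full match strings.

['hz', 'en', 'mj']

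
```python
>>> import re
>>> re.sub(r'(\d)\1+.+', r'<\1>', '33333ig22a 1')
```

'<3>'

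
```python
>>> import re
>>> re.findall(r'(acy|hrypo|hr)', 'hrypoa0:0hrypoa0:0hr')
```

['hrypo', 'hrypo', 'hr']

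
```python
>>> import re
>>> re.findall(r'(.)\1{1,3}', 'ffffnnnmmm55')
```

`\1` has to match the exact text group 1 already captured.
One capturing group, so `findall` returns just the captured substring from each match — 4 in all.

['f', 'n', 'm', '5']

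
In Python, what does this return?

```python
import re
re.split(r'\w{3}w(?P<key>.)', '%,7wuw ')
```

['%,', ' ', '']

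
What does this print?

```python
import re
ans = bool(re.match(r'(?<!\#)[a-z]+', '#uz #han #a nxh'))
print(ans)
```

False

`re.match` only tries the pattern at the start of the string.
Here the pattern fails at index 0, so the call returns None, and `bool(None)` is False.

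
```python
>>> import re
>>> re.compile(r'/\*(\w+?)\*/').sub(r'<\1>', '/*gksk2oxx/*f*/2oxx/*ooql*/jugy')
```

Matches: at [10:15] → '/*f*/'; at [19:27] → '/*ooql*/'.
`\1` in the replacement pulls in group 1's text for each match.

'/*gksk2oxx<f>2oxx<ooql>jugy'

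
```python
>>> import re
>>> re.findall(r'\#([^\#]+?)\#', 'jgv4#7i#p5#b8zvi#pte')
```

['7i', 'b8zvi']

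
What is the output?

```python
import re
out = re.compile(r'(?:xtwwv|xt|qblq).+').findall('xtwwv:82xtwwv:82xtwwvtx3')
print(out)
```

['xtwwv:82xtwwv:82xtwwvtx3']

`findall` yields the raw match text (1 of them) because the pattern has no groups.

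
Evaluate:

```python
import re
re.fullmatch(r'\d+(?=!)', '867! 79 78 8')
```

Because the assertion is zero-width, the text it checks is not consumed and won't appear in the result.
For `fullmatch`, every character of the input must be accounted for by the pattern.
Here the string isn't matched end-to-end, so the call returns None.

None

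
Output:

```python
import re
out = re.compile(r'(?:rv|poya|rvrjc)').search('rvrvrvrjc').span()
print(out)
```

The match spans [0:2] → 'rv'.

(0, 2)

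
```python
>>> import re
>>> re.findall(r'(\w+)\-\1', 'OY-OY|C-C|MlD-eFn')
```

['OY', 'C']

After group 1 captures some text, `\1` only succeeds where that same text appears again.
Because there's exactly one group, `findall` drops the full match and keeps group 1 from each hit.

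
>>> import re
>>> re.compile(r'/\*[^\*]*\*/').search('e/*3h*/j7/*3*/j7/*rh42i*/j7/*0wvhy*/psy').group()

`search` walks the string left to right and returns the first match it finds.
The match spans [1:7] → '/*3h*/'.

'/*3h*/'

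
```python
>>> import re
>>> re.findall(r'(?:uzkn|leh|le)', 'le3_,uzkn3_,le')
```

Walking the string: at [0:2] → 'le'; at [5:9] → 'uzkn'; at [12:14] → 'le'.
Since nothing is captured, `findall` lists the 3 matched substrings directly.

['le', 'uzkn', 'le']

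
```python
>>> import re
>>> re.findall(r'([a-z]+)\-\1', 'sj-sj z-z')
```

The backreference `\1` re-matches whatever the first group consumed, character for character.
Walking the string: at [0:5] match 'sj-sj', group 1 = 'sj'; at [6:9] match 'z-z', group 1 = 'z'.
With a single group, `findall` returns only what that group captured — 2 items.

['sj', 'z']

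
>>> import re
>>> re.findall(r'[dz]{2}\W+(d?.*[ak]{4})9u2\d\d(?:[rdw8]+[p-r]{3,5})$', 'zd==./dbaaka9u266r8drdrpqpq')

This matches exactly 2 of one of [dz], then one or more of a non-word character; then optionally a literal 'd', then zero or more of any character, then exactly 4 of one of [ak] (captured); then the literal '9u2', then a digit, then a digit; then one or more of one of [rdw8], then 3 to 5 of a character in [p-r] (non-capturing group); then anchored at the end.
One capturing group, so `findall` returns just the captured substring from the one match — 1 in all.

['dbaaka']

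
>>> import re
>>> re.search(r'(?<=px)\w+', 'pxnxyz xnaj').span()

(2, 6)

Lookahead/lookbehind check context without consuming it, so the matched span excludes the asserted characters.
The match spans [2:6] → 'nxyz'.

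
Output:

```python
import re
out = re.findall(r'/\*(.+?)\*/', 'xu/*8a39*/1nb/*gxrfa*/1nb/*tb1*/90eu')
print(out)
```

['8a39', 'gxrfa', 'tb1']

Matches: at [2:10] match '/*8a39*/', group 1 = '8a39'; at [13:22] match '/*gxrfa*/', group 1 = 'gxrfa'; at [25:32] match '/*tb1*/', group 1 = 'tb1'.
`findall` collects group 1 from each match (3 total).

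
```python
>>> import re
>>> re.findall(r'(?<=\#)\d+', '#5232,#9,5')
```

['5232', '9']

Lookahead/lookbehind check context without consuming it, so the matched span excludes the asserted characters.
Since nothing is captured, `findall` lists the 2 matched substrings directly.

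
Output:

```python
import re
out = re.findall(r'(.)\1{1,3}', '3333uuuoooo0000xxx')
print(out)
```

`\1` is not a pattern — it's the concrete string captured by group 1, re-applied verbatim.
Walking the string: at [0:4] match '3333', group 1 = '3'; at [4:7] match 'uuu', group 1 = 'u'; at [7:11] match 'oooo', group 1 = 'o'; at [11:15] match '0000', group 1 = '0'; at [15:18] match 'xxx', group 1 = 'x'.
One capturing group, so `findall` returns just the captured substring from each match — 5 in all.

['3', 'u', 'o', '0', 'x']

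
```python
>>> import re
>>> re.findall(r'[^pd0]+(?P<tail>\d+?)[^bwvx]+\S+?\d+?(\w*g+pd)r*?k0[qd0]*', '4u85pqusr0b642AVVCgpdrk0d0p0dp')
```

The pattern matches one or more of any character except [pd0]; then one or more of a digit (lazy) (captured as 'tail'); then one or more of any character except [bwvx], then one or more of a non-whitespace character (lazy), then one or more of a digit (lazy); then zero or more of a word character, then one or more of the literal 'g', then the literal 'pd' (captured); then zero or more of the literal 'r' (lazy), then the literal 'k0', then zero or more of one of [qd0].
Walking the string: at [0:26] match '4u85pqusr0b642AVVCgpdrk0d0', groups = ('5', '42AVVCgpd').
With 2 capturing groups, `findall` returns a 2-tuple per match.

[('5', '42AVVCgpd')]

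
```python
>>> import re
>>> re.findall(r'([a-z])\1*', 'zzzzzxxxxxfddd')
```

A backreference is literal: `\1` must see the identical characters the first group matched.
`findall` collects group 1 from each match (4 total).

['z', 'x', 'f', 'd']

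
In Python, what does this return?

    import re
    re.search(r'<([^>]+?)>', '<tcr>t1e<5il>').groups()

`re.search` scans for the first position where the pattern succeeds.
The match spans [0:5] → '<tcr>'.
Captured: group 1 = 'tcr'.

('tcr',)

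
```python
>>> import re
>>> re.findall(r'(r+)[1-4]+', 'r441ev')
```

Pattern: one or more of a literal 'r' (captured); then one or more of a character in [1-4].
Matches: at [0:4] match 'r441', group 1 = 'r'.
`findall` collects group 1 from the one match (1 total).

['r']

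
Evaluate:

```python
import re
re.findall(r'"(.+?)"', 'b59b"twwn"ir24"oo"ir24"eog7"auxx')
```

['twwn', 'oo', 'eog7']

A non-greedy quantifier consumes as few characters as it can — just enough that the remainder of the pattern still matches from where it stops; whatever follows it matches normally.
Matches: at [4:10] match '"twwn"', group 1 = 'twwn'; at [14:18] match '"oo"', group 1 = 'oo'; at [22:28] match '"eog7"', group 1 = 'eog7'.
One capturing group, so `findall` returns just the captured substring from each match — 3 in all.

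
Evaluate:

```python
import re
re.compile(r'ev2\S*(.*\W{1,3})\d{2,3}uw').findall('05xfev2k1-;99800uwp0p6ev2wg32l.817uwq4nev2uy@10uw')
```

['@']

This matches the literal 'ev2', then zero or more of a non-whitespace character; then zero or more of any character, then 1 to 3 of a non-word character (captured); then 2 to 3 of a digit, then the literal 'uw'.
Matches: at [4:49] match 'ev2k1-;99800uwp0p6ev2wg32l.817uwq4nev2uy@10uw', group 1 = '@'.
One capturing group, so `findall` returns just the captured substring from the one match — 1 in all.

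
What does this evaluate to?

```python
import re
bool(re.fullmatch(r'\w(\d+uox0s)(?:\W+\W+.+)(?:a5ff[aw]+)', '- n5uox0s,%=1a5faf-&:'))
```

False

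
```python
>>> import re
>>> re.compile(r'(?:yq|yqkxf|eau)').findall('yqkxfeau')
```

Branches in `(...|...)` are attempted left-to-right; the first branch that allows the whole pattern to succeed is taken.
Scanning left to right: at [0:2] → 'yq'; at [5:8] → 'eau'.
No capturing groups, so `findall` returns the 2 full match strings.

['yq', 'eau']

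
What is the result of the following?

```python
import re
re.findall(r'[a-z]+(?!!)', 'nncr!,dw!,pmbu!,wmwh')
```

['nnc', 'd', 'pmb', 'wmwh']

The negative lookahead/lookbehind blocks any match where the forbidden context is present.
Matches: at [0:3] → 'nnc'; at [6:7] → 'd'; at [10:13] → 'pmb'; at [16:20] → 'wmwh'.
With no groups in the pattern, `findall` gives back each whole match — 4 here.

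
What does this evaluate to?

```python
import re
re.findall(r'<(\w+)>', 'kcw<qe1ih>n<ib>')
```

['qe1ih', 'ib']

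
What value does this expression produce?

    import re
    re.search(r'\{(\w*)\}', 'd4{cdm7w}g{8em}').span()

(2, 9)

Unlike `match`, `search` isn't anchored — it looks for the pattern anywhere in the string.
The match spans [2:9] → '{cdm7w}'.
Captured: group 1 = 'cdm7w'.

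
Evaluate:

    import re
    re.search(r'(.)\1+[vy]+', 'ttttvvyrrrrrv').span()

(0, 7)

The backreference `\1` re-matches whatever the first group consumed, character for character.
`re.search` scans for the first position where the pattern succeeds.
The match spans [0:7] → 'ttttvvy'.
Captured: group 1 = 't'.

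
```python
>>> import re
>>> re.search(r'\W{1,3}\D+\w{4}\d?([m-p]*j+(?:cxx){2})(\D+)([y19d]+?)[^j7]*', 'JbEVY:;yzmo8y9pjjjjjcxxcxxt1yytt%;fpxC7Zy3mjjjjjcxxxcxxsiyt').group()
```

':;yzmo8y9pjjjjjcxxcxxt1yytt%;fpxC'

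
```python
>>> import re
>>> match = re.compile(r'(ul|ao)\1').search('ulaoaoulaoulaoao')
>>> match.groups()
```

('ao',)

A backreference is literal: `\1` must see the identical characters the first group matched.
`re.search` scans for the first position where the pattern succeeds.
The match spans [2:6] → 'aoao'.
Captured: group 1 = 'ao'.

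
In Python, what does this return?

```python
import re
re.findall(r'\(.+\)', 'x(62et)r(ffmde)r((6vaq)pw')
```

Since nothing is captured, `findall` lists the 1 matched substring directly.

['(62et)r(ffmde)r((6vaq)']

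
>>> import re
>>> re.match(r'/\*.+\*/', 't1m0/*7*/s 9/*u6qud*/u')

None

`match` is anchored at position 0; if the pattern doesn't fit there, it returns None.
Here the pattern fails at index 0, so the call returns None.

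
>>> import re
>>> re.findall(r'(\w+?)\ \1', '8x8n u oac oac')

['oac']

After group 1 captures some text, `\1` only succeeds where that same text appears again.
Walking the string: at [7:14] match 'oac oac', group 1 = 'oac'.
With a single group, `findall` returns only what that group captured — 1 item.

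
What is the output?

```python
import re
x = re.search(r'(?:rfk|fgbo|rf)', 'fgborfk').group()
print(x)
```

fgbo

The match spans [0:4] → 'fgbo'.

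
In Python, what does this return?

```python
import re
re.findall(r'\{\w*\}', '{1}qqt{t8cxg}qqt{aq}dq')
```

['{1}', '{t8cxg}', '{aq}']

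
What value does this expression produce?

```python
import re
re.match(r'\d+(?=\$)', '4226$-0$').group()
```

'4226'

`re.match` won't scan ahead — the pattern has to work from the very first character.
The match spans [0:4] → '4226'.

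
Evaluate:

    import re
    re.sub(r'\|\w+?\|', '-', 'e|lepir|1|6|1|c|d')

'e-1-1-d'

`sub` substitutes '-' at each match site.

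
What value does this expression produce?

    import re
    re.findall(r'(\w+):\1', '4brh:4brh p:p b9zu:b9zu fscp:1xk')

['4brh', 'p', 'b9zu']

The backreference `\1` re-matches whatever the first group consumed, character for character.
Because there's exactly one group, `findall` drops the full match and keeps group 1 from each hit.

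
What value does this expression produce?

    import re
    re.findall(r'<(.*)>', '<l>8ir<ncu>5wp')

`findall` collects group 1 from the one match (1 total).

['l>8ir<ncu']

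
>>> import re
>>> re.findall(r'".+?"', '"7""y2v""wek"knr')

['"7"', '"y2v"', '"wek"']

The `?` after the quantifier makes it lazy — it takes as little as possible before letting the rest of the pattern try.
Matches: at [0:3] → '"7"'; at [3:8] → '"y2v"'; at [8:13] → '"wek"'.
Since nothing is captured, `findall` lists the 3 matched substrings directly.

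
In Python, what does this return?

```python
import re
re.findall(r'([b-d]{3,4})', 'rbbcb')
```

['bbcb']

With a single group, `findall` returns only what that group captured — 1 item.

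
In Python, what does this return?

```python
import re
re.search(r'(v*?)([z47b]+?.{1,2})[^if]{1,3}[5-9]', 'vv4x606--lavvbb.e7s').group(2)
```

'4x6'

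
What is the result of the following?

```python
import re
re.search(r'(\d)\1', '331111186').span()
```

A backreference is literal: `\1` must see the identical characters the first group matched.
The match spans [0:2] → '33'.

(0, 2)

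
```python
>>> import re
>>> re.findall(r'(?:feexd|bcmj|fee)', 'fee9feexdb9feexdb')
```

Alternation tries branches left to right and keeps the first one that lets the overall match succeed at that position.
Walking the string: at [0:3] → 'fee'; at [4:9] → 'feexd'; at [11:16] → 'feexd'.
`findall` yields the raw match text (3 of them) because the pattern has no groups.

['fee', 'feexd', 'feexd']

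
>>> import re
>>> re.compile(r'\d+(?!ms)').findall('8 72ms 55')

`(?!…)`/`(?<!…)` only lets a position through if the neighbouring text does NOT match; no characters are consumed.
`findall` yields the raw match text (3 of them) because the pattern has no groups.

['8', '7', '55']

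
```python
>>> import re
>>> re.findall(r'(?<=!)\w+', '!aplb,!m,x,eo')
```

['aplb', 'm']

Because the assertion is zero-width, the text it checks is not consumed and won't appear in the result.
Scanning left to right: at [1:5] → 'aplb'; at [7:8] → 'm'.
No capturing groups, so `findall` returns the 2 full match strings.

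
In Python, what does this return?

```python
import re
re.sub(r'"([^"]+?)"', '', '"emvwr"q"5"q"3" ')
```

'qq '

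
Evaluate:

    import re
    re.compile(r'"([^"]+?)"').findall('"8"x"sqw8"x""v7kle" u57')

With a single group, `findall` returns only what that group captured — 3 items.

['8', 'sqw8', 'v7kle']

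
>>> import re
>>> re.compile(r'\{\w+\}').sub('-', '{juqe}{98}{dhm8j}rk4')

'---rk4'

Matches: at [0:6] → '{juqe}'; at [6:10] → '{98}'; at [10:17] → '{dhm8j}'.
`sub` substitutes '-' at each match site.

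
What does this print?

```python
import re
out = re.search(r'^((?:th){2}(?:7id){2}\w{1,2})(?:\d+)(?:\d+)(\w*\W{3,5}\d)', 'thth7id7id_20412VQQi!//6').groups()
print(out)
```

The match spans [0:24] → 'thth7id7id_20412VQQi!//6'.
Captured: group 1 = 'thth7id7id_2', group 2 = 'VQQi!//6'.

('thth7id7id_2', 'VQQi!//6')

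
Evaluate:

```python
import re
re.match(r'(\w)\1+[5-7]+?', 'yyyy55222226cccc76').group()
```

'yyyy5'

`match` is anchored at position 0; if the pattern doesn't fit there, it returns None.
The match spans [0:5] → 'yyyy5'.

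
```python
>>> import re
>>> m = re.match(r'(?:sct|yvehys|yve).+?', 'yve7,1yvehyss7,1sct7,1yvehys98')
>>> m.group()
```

'yve7'

`match` is anchored at position 0; if the pattern doesn't fit there, it returns None.
The match spans [0:4] → 'yve7'.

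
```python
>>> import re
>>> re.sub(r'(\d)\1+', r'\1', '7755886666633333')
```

'75863'

`\1` is not a pattern — it's the concrete string captured by group 1, re-applied verbatim.
Matches: at [0:2] → '77'; at [2:4] → '55'; at [4:6] → '88'; at [6:11] → '66666'; at [11:16] → '33333'.
`\1` in the replacement pulls in group 1's text for each match.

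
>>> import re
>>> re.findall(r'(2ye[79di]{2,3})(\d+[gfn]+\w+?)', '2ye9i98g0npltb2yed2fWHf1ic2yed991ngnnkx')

[('2ye9i9', '8g0'), ('2yed99', '1ngnnk')]

This matches the literal '2ye', then 2 to 3 of one of [79di] (captured); then one or more of a digit, then one or more of one of [gfn], then one or more of a word character (lazy) (captured).
With the lazy modifier that quantifier settles for the fewest repetitions that let the rest of the pattern succeed (the atoms after it are unaffected and can still be greedy).
Scanning left to right: at [0:9] match '2ye9i98g0', groups = ('2ye9i9', '8g0'); at [26:38] match '2yed991ngnnk', groups = ('2yed99', '1ngnnk').
Multiple groups make `findall` return tuples — one 2-tuple for each match.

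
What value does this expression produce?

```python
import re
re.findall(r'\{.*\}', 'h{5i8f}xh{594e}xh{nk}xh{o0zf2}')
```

Scanning left to right: at [1:30] → '{5i8f}xh{594e}xh{nk}xh{o0zf2}'.
With no groups in the pattern, `findall` gives back each whole match — 1 here.

['{5i8f}xh{594e}xh{nk}xh{o0zf2}']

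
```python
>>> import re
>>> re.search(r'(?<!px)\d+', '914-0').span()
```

Because the assertion is negative and zero-width, positions next to the forbidden text are skipped.
The match spans [0:3] → '914'.

(0, 3)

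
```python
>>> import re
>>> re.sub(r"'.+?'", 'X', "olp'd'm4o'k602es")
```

"olpXm4o'k602es"

Lazy quantifiers expand one character at a time until the remainder of the pattern can match.
Each match is replaced by 'X'.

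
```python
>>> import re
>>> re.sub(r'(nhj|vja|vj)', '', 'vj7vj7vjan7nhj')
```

The regex engine tests alternatives in the order written; an earlier branch that matches wins even if a later one would match more.
Every occurrence is swapped for ''.

'77n7'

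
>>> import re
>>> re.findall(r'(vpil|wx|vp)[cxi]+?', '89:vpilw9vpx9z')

['vp', 'vp']

With a single group, `findall` returns only what that group captured — 2 items.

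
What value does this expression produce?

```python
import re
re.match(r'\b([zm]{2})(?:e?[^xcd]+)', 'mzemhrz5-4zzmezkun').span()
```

The pattern matches a word boundary (`\b`, zero-width); then exactly 2 of one of [zm] (captured); then optionally a literal 'e', then one or more of any character except [xcd] (non-capturing group).
`re.match` only tries the pattern at the start of the string.
The match spans [0:18] → 'mzemhrz5-4zzmezkun'.
Captured: group 1 = 'mz'.

(0, 18)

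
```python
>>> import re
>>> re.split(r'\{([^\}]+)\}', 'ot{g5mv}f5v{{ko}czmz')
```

['ot', 'g5mv', 'f5v', '{ko', 'czmz']

`re.split` interleaves the captured-group text with the surrounding fragments.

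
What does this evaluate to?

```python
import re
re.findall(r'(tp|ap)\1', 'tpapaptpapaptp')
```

['ap', 'ap']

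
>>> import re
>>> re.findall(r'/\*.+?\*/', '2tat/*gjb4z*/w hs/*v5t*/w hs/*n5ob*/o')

['/*gjb4z*/', '/*v5t*/', '/*n5ob*/']

Lazy quantifiers expand one character at a time until the remainder of the pattern can match.
Scanning left to right: at [4:13] → '/*gjb4z*/'; at [17:24] → '/*v5t*/'; at [28:36] → '/*n5ob*/'.
With no groups in the pattern, `findall` gives back each whole match — 3 here.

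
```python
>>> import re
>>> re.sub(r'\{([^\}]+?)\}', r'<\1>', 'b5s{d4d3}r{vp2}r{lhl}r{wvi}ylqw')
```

'b5s<d4d3>r<vp2>r<lhl>r<wvi>ylqw'

Matches: at [3:9] → '{d4d3}'; at [10:15] → '{vp2}'; at [16:21] → '{lhl}'; at [22:27] → '{wvi}'.
The replacement refers to a captured group, so each match is rewritten using its own captured text.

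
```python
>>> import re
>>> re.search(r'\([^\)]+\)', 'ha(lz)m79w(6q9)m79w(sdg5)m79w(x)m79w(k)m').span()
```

The match spans [2:6] → '(lz)'.

(2, 6)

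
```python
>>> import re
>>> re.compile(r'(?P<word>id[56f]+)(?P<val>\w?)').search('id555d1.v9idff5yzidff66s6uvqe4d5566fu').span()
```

(0, 6)

This matches the literal 'id', then one or more of one of [56f] (captured as 'word'); then optionally a word character (captured as 'val').
Unlike `match`, `search` isn't anchored — it looks for the pattern anywhere in the string.
The match spans [0:6] → 'id555d'.
Captured: group 1 = 'id555', group 2 = 'd'.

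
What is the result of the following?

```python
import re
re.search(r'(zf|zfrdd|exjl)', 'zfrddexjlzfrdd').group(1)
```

'zf'

Branches in `(...|...)` are attempted left-to-right; the first branch that allows the whole pattern to succeed is taken.
`search` walks the string left to right and returns the first match it finds.
The match spans [0:2] → 'zf'.
Captured: group 1 = 'zf'.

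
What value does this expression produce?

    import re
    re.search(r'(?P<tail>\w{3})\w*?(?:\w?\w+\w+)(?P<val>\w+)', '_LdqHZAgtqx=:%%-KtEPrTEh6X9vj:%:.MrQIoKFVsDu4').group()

'_LdqHZAgtqx'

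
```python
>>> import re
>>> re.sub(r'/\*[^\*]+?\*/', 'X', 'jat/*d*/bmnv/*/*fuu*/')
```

'jatXbmnv/*X'

Matches: at [3:8] → '/*d*/'; at [14:21] → '/*fuu*/'.
Every occurrence is swapped for 'X'.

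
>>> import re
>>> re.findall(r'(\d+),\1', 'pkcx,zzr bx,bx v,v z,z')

[]

The backreference `\1` re-matches whatever the first group consumed, character for character.
One capturing group, so `findall` returns just the captured substring from each match — 0 in all.
Nothing in the string satisfies the pattern, so the list is empty.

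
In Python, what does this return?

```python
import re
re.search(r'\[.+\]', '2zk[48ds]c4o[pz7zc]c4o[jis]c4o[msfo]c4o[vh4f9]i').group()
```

'[48ds]c4o[pz7zc]c4o[jis]c4o[msfo]c4o[vh4f9]'

`re.search` tries every starting position until one works.
The match spans [3:46] → '[48ds]c4o[pz7zc]c4o[jis]c4o[msfo]c4o[vh4f9]'.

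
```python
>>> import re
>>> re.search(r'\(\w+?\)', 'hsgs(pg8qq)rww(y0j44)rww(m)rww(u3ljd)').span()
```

(4, 11)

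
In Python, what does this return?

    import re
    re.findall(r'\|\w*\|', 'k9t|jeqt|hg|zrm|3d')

Walking the string: at [3:9] → '|jeqt|'; at [11:16] → '|zrm|'.
Since nothing is captured, `findall` lists the 2 matched substrings directly.

['|jeqt|', '|zrm|']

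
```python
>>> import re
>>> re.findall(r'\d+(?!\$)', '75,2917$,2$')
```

Because the assertion is negative and zero-width, positions next to the forbidden text are skipped.
Walking the string: at [0:2] → '75'; at [3:6] → '291'.
No capturing groups, so `findall` returns the 2 full match strings.

['75', '291']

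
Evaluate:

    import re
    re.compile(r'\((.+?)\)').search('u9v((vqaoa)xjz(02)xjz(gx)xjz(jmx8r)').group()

With the lazy modifier that quantifier settles for the fewest repetitions that let the rest of the pattern succeed (the atoms after it are unaffected and can still be greedy).
`search` walks the string left to right and returns the first match it finds.
The match spans [3:11] → '((vqaoa)'.
Captured: group 1 = '(vqaoa'.

'((vqaoa)'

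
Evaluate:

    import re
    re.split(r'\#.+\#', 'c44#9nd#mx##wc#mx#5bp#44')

['c44', '44']

Matches to split on: at [3:22] → '#9nd#mx##wc#mx#5bp#'.
Each match becomes a cut point; 2 segments remain.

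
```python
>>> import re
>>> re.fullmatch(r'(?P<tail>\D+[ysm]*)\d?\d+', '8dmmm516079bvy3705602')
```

None

Pattern: one or more of a non-digit, then zero or more of one of [ysm] (captured as 'tail'); then optionally a digit; then one or more of a digit.
For `fullmatch`, every character of the input must be accounted for by the pattern.
Here the pattern can't cover the whole string, so the call returns None.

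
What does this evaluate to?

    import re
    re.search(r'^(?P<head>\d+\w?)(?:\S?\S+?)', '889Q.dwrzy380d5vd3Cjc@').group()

Lazy quantifiers expand one character at a time until the remainder of the pattern can match.
The match spans [0:6] → '889Q.d'.

'889Q.d'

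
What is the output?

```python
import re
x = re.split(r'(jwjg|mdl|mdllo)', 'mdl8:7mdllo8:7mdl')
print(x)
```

['', 'mdl', '8:7', 'mdl', 'lo8:7', 'mdl', '']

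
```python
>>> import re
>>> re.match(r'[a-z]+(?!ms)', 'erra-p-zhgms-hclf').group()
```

The negative lookahead/lookbehind blocks any match where the forbidden context is present.
`re.match` won't scan ahead — the pattern has to work from the very first character.
The match spans [0:4] → 'erra'.

'erra'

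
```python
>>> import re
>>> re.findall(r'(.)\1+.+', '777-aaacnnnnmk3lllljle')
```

`\1` is not a pattern — it's the concrete string captured by group 1, re-applied verbatim.
Because there's exactly one group, `findall` drops the full match and keeps group 1 from the one hit.

['7']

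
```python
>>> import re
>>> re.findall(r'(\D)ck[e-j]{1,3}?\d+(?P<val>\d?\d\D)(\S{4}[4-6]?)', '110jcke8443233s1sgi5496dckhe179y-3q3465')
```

Pattern: a non-digit (captured); then the literal 'ck', then 1 to 3 of a character in [e-j] (lazy); then one or more of a digit; then optionally a digit, then a digit, then a non-digit (captured as 'val'); then exactly 4 of a non-whitespace character, then optionally a character in [4-6] (captured).
Scanning left to right: at [3:20] match 'jcke8443233s1sgi5', groups = ('j', '3s', '1sgi5'); at [23:37] match 'dckhe179y-3q34', groups = ('d', '9y', '-3q34').
`findall` packs the 3 group values into a tuple for every match.

[('j', '3s', '1sgi5'), ('d', '9y', '-3q34')]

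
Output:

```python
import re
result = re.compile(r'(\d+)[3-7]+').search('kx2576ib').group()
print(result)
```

2576

The pattern matches one or more of a digit (captured); then one or more of a character in [3-7].
The match spans [2:6] → '2576'.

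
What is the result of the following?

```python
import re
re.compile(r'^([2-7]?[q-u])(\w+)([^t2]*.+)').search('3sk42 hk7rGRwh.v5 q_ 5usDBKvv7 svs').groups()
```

('3s', 'k42', ' hk7rGRwh.v5 q_ 5usDBKvv7 svs')

The match spans [0:34] → '3sk42 hk7rGRwh.v5 q_ 5usDBKvv7 svs'.
Captured: group 1 = '3s', group 2 = 'k42', group 3 = ' hk7rGRwh.v5 q_ 5usDBKvv7 svs'.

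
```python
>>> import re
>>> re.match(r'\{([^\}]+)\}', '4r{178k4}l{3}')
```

`re.match` only tries the pattern at the start of the string.
Here the string doesn't start with a match, so the call returns None.

None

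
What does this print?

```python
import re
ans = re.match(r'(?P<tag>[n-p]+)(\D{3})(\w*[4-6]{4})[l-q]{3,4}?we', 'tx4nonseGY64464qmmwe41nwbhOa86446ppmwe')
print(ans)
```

None

The pattern matches one or more of a character in [n-p] (captured as 'tag'); then exactly 3 of a non-digit (captured); then zero or more of a word character, then exactly 4 of a character in [4-6] (captured); then 3 to 4 of a character in [l-q] (lazy), then the literal 'we'.
With `match`, the pattern is implicitly anchored at the beginning.
Here the string doesn't start with a match, so the call returns None.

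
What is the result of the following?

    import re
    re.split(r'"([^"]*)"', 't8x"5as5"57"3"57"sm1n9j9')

['t8x', '5as5', '57', '3', '57"sm1n9j9']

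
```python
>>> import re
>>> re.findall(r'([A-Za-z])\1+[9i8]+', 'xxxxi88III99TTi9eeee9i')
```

['x', 'I', 'T', 'e']

A backreference is literal: `\1` must see the identical characters the first group matched.
Matches: at [0:7] match 'xxxxi88', group 1 = 'x'; at [7:12] match 'III99', group 1 = 'I'; at [12:16] match 'TTi9', group 1 = 'T'; at [16:22] match 'eeee9i', group 1 = 'e'.
One capturing group, so `findall` returns just the captured substring from each match — 4 in all.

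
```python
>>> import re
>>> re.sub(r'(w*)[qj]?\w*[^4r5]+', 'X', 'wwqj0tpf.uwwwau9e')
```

'X'

Pattern: zero or more of a literal 'w' (captured); then optionally one of [qj], then zero or more of a word character, then one or more of any character except [4r5].
Every occurrence is swapped for 'X'.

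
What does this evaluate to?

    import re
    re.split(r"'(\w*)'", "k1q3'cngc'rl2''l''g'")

Matches to split on: at [4:10] → "'cngc'"; at [13:15] → "''"; at [16:18] → "''".
Because the pattern has a capturing group, `split` also inserts each captured text between the pieces.

['k1q3', 'cngc', 'rl2', '', 'l', '', "g'"]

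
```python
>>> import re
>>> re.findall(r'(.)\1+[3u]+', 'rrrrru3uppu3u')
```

['r', 'p']

`\1` is not a pattern — it's the concrete string captured by group 1, re-applied verbatim.
Scanning left to right: at [0:8] match 'rrrrru3u', group 1 = 'r'; at [8:13] match 'ppu3u', group 1 = 'p'.
Because there's exactly one group, `findall` drops the full match and keeps group 1 from each hit.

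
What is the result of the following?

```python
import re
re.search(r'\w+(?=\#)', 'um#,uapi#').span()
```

(0, 2)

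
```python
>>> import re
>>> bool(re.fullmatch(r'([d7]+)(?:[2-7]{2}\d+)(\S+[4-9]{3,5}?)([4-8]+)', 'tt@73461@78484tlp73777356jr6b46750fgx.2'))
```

False

Pattern: one or more of one of [d7] (captured); then exactly 2 of a character in [2-7], then one or more of a digit (non-capturing group); then one or more of a non-whitespace character, then 3 to 5 of a character in [4-9] (lazy) (captured); then one or more of a character in [4-8] (captured).
`fullmatch` succeeds only if the pattern covers the string from start to end.
Here the pattern can't cover the whole string, so the call returns None, and `bool(None)` is False.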